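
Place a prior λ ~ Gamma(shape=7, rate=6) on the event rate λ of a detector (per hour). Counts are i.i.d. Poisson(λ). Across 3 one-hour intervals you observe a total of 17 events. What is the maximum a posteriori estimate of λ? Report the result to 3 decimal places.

Σxᵢ = 17, n = 3.
Posterior ∝ λ^6e^(−6λ) · λ^17e^(−3λ) = λ^23e^(−9λ), i.e. Gamma(shape=24, rate=9).
The mode of a Gamma(a, b) with a ≥ 1 (shape–rate) is (a−1)/b = 23/9 ≈ 2.556.

λ̂_MAP = 2.556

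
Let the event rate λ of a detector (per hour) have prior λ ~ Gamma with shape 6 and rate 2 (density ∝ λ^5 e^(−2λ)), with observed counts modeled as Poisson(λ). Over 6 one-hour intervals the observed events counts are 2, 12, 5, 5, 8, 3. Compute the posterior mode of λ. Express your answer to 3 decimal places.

λ̂_MAP = 5.000

Σxᵢ = 2+12+5+5+8+3 = 35, with n = 6.
Posterior ∝ λ^5e^(−2λ) · λ^35e^(−6λ) = λ^40e^(−8λ), i.e. Gamma(shape=41, rate=8).
The mode of a Gamma(a, b) with a ≥ 1 (shape–rate) is (a−1)/b = 40/8 ≈ 5.000.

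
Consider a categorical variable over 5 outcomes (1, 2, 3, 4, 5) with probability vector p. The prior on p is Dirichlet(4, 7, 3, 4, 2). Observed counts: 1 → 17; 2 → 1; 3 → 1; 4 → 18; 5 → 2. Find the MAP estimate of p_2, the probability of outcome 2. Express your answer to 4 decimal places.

The posterior is Dirichlet(αᵢ + nᵢ) = Dirichlet(21, 8, 4, 22, 4).
For a Dirichlet(a₁,…,a_K) with all aᵢ > 1, the mode has j-th component (aⱼ − 1)/(Σaᵢ − K).
Here Σaᵢ = 59 and K = 5, so p_2 = (8 − 1)/(59 − 5) = 7/54 ≈ 0.1296.

MAP estimate: 0.1296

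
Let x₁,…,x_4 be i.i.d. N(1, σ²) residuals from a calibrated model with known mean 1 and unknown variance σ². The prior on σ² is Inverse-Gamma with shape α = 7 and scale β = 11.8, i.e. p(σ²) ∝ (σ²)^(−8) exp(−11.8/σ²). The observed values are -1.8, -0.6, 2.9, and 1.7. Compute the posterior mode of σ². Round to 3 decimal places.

σ̂²_MAP = 1.905

Sum of squared deviations about the known mean: SS = (-1.8−1)² + (-0.6−1)² + (2.9−1)² + (1.7−1)² = 14.5.
The Normal likelihood contributes (σ²)^(−n/2) exp(−SS/(2σ²)), so the posterior is Inverse-Gamma(α + n/2, β + SS/2) = Inverse-Gamma(9, 19.05).
The mode of Inverse-Gamma(a, b) is b/(a+1) = 19.05/10 ≈ 1.905.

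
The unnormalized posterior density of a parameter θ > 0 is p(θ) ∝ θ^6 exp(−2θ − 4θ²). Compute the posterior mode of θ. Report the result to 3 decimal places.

θ̂_MAP = 0.750

ℓ'(θ) = 6/θ − 2 − 8θ. Setting this to zero and multiplying by θ: 8θ² + 2θ − 6 = 0.
θ = (−2 + √(2² + 4·8·6)) / (2·8) = (−2 + √196) / 16 = (−2 + 14)/16 = 3/4.
ℓ''(θ) = −6/θ² − 8 < 0, confirming a maximum.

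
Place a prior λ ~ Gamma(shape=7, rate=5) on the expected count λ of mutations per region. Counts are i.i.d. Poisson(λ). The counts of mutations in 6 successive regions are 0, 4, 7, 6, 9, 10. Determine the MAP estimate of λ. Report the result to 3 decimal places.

Σxᵢ = 0+4+7+6+9+10 = 36, with n = 6.
Posterior ∝ λ^6e^(−5λ) · λ^36e^(−6λ) = λ^42e^(−11λ), i.e. Gamma(shape=43, rate=11).
The mode of a Gamma(a, b) with a ≥ 1 (shape–rate) is (a−1)/b = 42/11 ≈ 3.818.

λ̂_MAP = 3.818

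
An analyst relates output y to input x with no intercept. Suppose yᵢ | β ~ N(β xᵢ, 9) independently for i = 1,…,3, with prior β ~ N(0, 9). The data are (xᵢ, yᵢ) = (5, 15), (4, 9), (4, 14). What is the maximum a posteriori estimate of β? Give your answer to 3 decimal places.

log p(β | y) = −Σ(yᵢ − βxᵢ)²/(2·9) − β²/(2·9) + const.
Setting the derivative to zero: Σxᵢ(yᵢ − βxᵢ)/9 − β/9 = 0, so β = Σxᵢyᵢ / (Σxᵢ² + σ²/τ²).
Σxᵢyᵢ = 5·15 + 4·9 + 4·14 = 167; Σxᵢ² = 57; σ²/τ² = 1.
β̂_MAP = 167 / (57 + 1) = 167/58 ≈ 2.879.

β̂_MAP = 2.879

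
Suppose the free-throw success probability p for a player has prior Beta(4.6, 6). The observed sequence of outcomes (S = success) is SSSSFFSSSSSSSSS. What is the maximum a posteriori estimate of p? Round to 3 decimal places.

p̂_MAP = 0.703

Prior: Beta(4.6, 6).
Data: 13 successes in 15 trials (from the sequence). The binomial likelihood contributes p^13(1−p)^2, so the posterior is Beta(4.6+13, 6+2) = Beta(17.6, 8).
For Beta(a, b) with a, b > 1 the mode is (a−1)/(a+b−2) = 16.6/23.6 ≈ 0.703.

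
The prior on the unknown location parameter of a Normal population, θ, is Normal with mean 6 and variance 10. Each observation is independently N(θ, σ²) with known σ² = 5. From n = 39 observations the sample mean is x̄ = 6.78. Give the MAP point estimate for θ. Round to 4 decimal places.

n = 39, x̄ = 6.78.
For a Normal prior and Normal likelihood with known variance, the posterior is Normal; its mode equals its mean, the precision-weighted average.
Prior precision 1/σ₀² = 1/10 = 0.1; data precision n/σ² = 39/5 = 7.8.
θ̂ = (0.1·6 + 7.8·6.78) / (0.1 + 7.8) = 53.484/7.9 = 13371/1975 ≈ 6.7701.

θ̂_MAP = 6.7701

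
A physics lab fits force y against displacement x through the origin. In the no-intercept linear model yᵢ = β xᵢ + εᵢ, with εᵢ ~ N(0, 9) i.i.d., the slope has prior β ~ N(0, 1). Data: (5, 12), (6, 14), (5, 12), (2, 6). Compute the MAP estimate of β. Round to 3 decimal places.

β̂_MAP = 2.182

log p(β | y) = −Σ(yᵢ − βxᵢ)²/(2·9) − β²/(2·1) + const.
Setting the derivative to zero: Σxᵢ(yᵢ − βxᵢ)/9 − β/1 = 0, so β = Σxᵢyᵢ / (Σxᵢ² + σ²/τ²).
Σxᵢyᵢ = 5·12 + 6·14 + 5·12 + 2·6 = 216; Σxᵢ² = 90; σ²/τ² = 9.
β̂_MAP = 216 / (90 + 9) = 216/99 ≈ 2.182.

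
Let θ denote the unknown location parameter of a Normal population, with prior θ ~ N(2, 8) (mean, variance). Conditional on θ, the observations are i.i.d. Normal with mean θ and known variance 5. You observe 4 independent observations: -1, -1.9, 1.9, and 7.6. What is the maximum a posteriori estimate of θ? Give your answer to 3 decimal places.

n = 4; x̄ = ((-1) + (-1.9) + 1.9 + 7.6)/4 = 6.6/4 = 1.65.
For a Normal prior and Normal likelihood with known variance, the posterior is Normal; its mode equals its mean, the precision-weighted average.
Prior precision 1/σ₀² = 1/8 = 0.125; data precision n/σ² = 4/5 = 0.8.
θ̂ = (0.125·2 + 0.8·1.65) / (0.125 + 0.8) = 1.57/0.925 = 314/185 ≈ 1.697.

θ̂_MAP = 1.697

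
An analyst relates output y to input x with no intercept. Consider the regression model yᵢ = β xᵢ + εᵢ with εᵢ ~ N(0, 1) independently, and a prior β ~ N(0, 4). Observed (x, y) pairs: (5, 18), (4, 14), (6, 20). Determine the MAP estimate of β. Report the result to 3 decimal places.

β̂_MAP = 3.443

log p(β | y) = −Σ(yᵢ − βxᵢ)²/(2·1) − β²/(2·4) + const.
Setting the derivative to zero: Σxᵢ(yᵢ − βxᵢ)/1 − β/4 = 0, so β = Σxᵢyᵢ / (Σxᵢ² + σ²/τ²).
Σxᵢyᵢ = 5·18 + 4·14 + 6·20 = 266; Σxᵢ² = 77; σ²/τ² = 0.25.
β̂_MAP = 266 / (77 + 0.25) = 266/77.25 ≈ 3.443.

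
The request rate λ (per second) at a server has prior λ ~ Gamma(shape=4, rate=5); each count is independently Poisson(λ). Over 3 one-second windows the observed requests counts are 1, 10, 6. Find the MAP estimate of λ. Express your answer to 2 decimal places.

λ̂_MAP = 2.50

Σxᵢ = 1+10+6 = 17, with n = 3.
Posterior ∝ λ^3e^(−5λ) · λ^17e^(−3λ) = λ^20e^(−8λ), i.e. Gamma(shape=21, rate=8).
The mode of a Gamma(a, b) with a ≥ 1 (shape–rate) is (a−1)/b = 20/8 ≈ 2.50.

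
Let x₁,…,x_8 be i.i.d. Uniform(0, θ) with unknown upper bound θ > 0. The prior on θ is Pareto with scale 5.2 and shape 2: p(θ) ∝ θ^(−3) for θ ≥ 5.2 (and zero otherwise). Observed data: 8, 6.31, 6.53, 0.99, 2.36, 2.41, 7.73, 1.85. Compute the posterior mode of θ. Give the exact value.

θ̂_MAP = 8

The Uniform(0, θ) likelihood is θ^(−n) for θ ≥ max(xᵢ), zero otherwise. Here max(xᵢ) = 8.
Posterior ∝ θ^(−3) · θ^(−8) = θ^(−11) on θ ≥ max(5.2, 8) = 8.
This density is strictly decreasing in θ, so the posterior mode lies at the lower boundary of the support.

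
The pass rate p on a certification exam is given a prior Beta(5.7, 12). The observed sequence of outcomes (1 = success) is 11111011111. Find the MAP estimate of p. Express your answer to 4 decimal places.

Prior: Beta(5.7, 12).
Data: 10 successes in 11 trials (from the sequence). The binomial likelihood contributes p^10(1−p)^1, so the posterior is Beta(5.7+10, 12+1) = Beta(15.7, 13).
For Beta(a, b) with a, b > 1 the mode is (a−1)/(a+b−2) = 14.7/26.7 ≈ 0.5506.

p̂_MAP = 0.5506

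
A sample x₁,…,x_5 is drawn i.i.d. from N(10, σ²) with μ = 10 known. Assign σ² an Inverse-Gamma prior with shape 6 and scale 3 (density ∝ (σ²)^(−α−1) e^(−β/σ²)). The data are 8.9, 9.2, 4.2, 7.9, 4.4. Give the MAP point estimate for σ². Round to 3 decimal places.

Sum of squared deviations about the known mean: SS = (8.9−10)² + (9.2−10)² + (4.2−10)² + (7.9−10)² + (4.4−10)² = 71.26.
The Normal likelihood contributes (σ²)^(−n/2) exp(−SS/(2σ²)), so the posterior is Inverse-Gamma(α + n/2, β + SS/2) = Inverse-Gamma(8.5, 38.63).
The mode of Inverse-Gamma(a, b) is b/(a+1) = 38.63/9.5 ≈ 4.066.

σ̂²_MAP = 4.066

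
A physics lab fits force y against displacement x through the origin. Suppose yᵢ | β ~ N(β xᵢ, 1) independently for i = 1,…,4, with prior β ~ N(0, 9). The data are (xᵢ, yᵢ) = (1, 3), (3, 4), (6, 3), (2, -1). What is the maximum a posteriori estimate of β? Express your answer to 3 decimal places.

log p(β | y) = −Σ(yᵢ − βxᵢ)²/(2·1) − β²/(2·9) + const.
Setting the derivative to zero: Σxᵢ(yᵢ − βxᵢ)/1 − β/9 = 0, so β = Σxᵢyᵢ / (Σxᵢ² + σ²/τ²).
Σxᵢyᵢ = 1·3 + 3·4 + 6·3 + 2·(-1) = 31; Σxᵢ² = 50; σ²/τ² = 1/9.
β̂_MAP = 31 / (50 + 1/9) = 31/(451/9) = 279/451 ≈ 0.619.

β̂_MAP = 0.619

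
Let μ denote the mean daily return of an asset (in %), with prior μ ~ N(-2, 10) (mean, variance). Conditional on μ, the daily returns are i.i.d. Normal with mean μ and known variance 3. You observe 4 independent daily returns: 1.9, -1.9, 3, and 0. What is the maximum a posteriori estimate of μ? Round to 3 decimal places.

μ̂_MAP = 0.558

n = 4; x̄ = (1.9 + (-1.9) + 3 + 0)/4 = 3/4 = 0.75.
For a Normal prior and Normal likelihood with known variance, the posterior is Normal; its mode equals its mean, the precision-weighted average.
Prior precision 1/σ₀² = 1/10 = 0.1; data precision n/σ² = 4/3.
μ̂ = (0.1·(-2) + (4/3)·0.75) / (0.1 + 4/3) = 0.8/(43/30) = 24/43 ≈ 0.558.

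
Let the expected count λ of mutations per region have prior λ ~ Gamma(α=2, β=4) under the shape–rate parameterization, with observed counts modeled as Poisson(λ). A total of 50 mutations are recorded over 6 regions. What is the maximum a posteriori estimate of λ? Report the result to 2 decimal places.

Σxᵢ = 50, n = 6.
Posterior ∝ λe^(−4λ) · λ^50e^(−6λ) = λ^51e^(−10λ), i.e. Gamma(shape=52, rate=10).
The mode of a Gamma(a, b) with a ≥ 1 (shape–rate) is (a−1)/b = 51/10 ≈ 5.10.

λ̂_MAP = 5.10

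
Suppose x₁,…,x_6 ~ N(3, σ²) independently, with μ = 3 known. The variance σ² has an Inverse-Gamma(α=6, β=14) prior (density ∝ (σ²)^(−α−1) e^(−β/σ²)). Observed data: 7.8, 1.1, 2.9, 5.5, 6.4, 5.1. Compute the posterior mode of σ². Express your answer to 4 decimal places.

Sum of squared deviations about the known mean: SS = (7.8−3)² + (1.1−3)² + (2.9−3)² + (5.5−3)² + (6.4−3)² + (5.1−3)² = 48.88.
The Normal likelihood contributes (σ²)^(−n/2) exp(−SS/(2σ²)), so the posterior is Inverse-Gamma(α + n/2, β + SS/2) = Inverse-Gamma(9, 38.44).
The mode of Inverse-Gamma(a, b) is b/(a+1) = 38.44/10 ≈ 3.8440.

σ̂²_MAP = 3.8440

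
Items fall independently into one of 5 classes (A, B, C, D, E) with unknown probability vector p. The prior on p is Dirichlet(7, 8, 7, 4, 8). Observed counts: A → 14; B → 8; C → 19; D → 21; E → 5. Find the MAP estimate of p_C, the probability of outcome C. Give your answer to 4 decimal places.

The posterior is Dirichlet(αᵢ + nᵢ) = Dirichlet(21, 16, 26, 25, 13).
For a Dirichlet(a₁,…,a_K) with all aᵢ > 1, the mode has j-th component (aⱼ − 1)/(Σaᵢ − K).
Here Σaᵢ = 101 and K = 5, so p_C = (26 − 1)/(101 − 5) = 25/96 ≈ 0.2604.

MAP estimate of p_C = 0.2604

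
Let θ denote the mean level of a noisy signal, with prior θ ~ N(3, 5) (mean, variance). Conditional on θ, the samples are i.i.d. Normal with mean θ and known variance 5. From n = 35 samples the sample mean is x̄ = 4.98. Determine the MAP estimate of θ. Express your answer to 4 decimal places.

θ̂_MAP = 4.9250

n = 35, x̄ = 4.98.
For a Normal prior and Normal likelihood with known variance, the posterior is Normal; its mode equals its mean, the precision-weighted average.
Prior precision 1/σ₀² = 1/5 = 0.2; data precision n/σ² = 35/5 = 7.
θ̂ = (0.2·3 + 7·4.98) / (0.2 + 7) = 35.46/7.2 = 4.9250.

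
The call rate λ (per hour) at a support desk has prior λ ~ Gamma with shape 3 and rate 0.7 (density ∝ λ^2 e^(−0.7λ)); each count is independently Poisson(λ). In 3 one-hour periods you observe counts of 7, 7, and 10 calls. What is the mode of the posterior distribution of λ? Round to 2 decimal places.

λ̂_MAP = 7.03

Σxᵢ = 7+7+10 = 24, with n = 3.
Posterior ∝ λ^2e^(−0.7λ) · λ^24e^(−3λ) = λ^26e^(−3.7λ), i.e. Gamma(shape=27, rate=3.7).
The mode of a Gamma(a, b) with a ≥ 1 (shape–rate) is (a−1)/b = 26/3.7 ≈ 7.03.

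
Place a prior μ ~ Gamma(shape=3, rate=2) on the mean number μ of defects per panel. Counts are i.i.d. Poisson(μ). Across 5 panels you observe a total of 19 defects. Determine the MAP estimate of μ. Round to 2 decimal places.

μ̂_MAP = 3.00

Σxᵢ = 19, n = 5.
Posterior ∝ μ^2e^(−2μ) · μ^19e^(−5μ) = μ^21e^(−7μ), i.e. Gamma(shape=22, rate=7).
The mode of a Gamma(a, b) with a ≥ 1 (shape–rate) is (a−1)/b = 21/7 ≈ 3.00.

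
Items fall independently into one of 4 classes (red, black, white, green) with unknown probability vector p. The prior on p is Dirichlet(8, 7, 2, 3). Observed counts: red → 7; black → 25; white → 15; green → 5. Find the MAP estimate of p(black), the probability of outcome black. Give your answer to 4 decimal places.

MAP estimate of p(black) = 0.4559

The posterior is Dirichlet(αᵢ + nᵢ) = Dirichlet(15, 32, 17, 8).
For a Dirichlet(a₁,…,a_K) with all aᵢ > 1, the mode has j-th component (aⱼ − 1)/(Σaᵢ − K).
Here Σaᵢ = 72 and K = 4, so p(black) = (32 − 1)/(72 − 4) = 31/68 ≈ 0.4559.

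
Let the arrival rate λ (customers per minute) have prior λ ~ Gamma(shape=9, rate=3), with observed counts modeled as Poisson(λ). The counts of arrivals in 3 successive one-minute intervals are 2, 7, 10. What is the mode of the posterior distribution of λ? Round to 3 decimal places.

Σxᵢ = 2+7+10 = 19, with n = 3.
Posterior ∝ λ^8e^(−3λ) · λ^19e^(−3λ) = λ^27e^(−6λ), i.e. Gamma(shape=28, rate=6).
The mode of a Gamma(a, b) with a ≥ 1 (shape–rate) is (a−1)/b = 27/6 ≈ 4.500.

λ̂_MAP = 4.500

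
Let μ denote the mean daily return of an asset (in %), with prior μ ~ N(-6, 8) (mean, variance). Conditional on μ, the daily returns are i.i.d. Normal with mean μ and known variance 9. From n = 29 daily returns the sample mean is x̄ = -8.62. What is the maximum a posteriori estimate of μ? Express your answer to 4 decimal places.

μ̂_MAP = -8.5222

n = 29, x̄ = -8.62.
For a Normal prior and Normal likelihood with known variance, the posterior is Normal; its mode equals its mean, the precision-weighted average.
Prior precision 1/σ₀² = 1/8 = 0.125; data precision n/σ² = 29/9.
μ̂ = (0.125·(-6) + (29/9)·(-8.62)) / (0.125 + 29/9) = (-25673/900)/(241/72) = -51346/6025 ≈ -8.5222.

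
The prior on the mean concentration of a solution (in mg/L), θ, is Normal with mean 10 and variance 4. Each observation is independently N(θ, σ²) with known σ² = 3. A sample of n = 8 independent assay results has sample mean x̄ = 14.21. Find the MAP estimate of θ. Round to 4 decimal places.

n = 8, x̄ = 14.21.
For a Normal prior and Normal likelihood with known variance, the posterior is Normal; its mode equals its mean, the precision-weighted average.
Prior precision 1/σ₀² = 1/4 = 0.25; data precision n/σ² = 8/3.
θ̂ = (0.25·10 + (8/3)·14.21) / (0.25 + 8/3) = (6059/150)/(35/12) = 12118/875 ≈ 13.8491.

θ̂_MAP = 13.8491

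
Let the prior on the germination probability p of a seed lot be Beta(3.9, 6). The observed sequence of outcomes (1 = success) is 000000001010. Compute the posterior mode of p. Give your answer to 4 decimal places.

Prior: Beta(3.9, 6).
Data: 2 successes in 12 trials (from the sequence). The binomial likelihood contributes p^2(1−p)^10, so the posterior is Beta(3.9+2, 6+10) = Beta(5.9, 16).
For Beta(a, b) with a, b > 1 the mode is (a−1)/(a+b−2) = 4.9/19.9 ≈ 0.2462.

p̂_MAP = 0.2462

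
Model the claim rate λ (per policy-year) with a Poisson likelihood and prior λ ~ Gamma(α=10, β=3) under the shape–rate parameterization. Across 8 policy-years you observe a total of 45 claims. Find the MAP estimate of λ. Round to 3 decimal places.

Σxᵢ = 45, n = 8.
Posterior ∝ λ^9e^(−3λ) · λ^45e^(−8λ) = λ^54e^(−11λ), i.e. Gamma(shape=55, rate=11).
The mode of a Gamma(a, b) with a ≥ 1 (shape–rate) is (a−1)/b = 54/11 ≈ 4.909.

λ̂_MAP = 4.909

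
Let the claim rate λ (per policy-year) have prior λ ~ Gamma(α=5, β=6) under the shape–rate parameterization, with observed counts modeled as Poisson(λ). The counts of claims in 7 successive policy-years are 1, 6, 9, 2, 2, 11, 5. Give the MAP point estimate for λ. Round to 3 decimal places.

Σxᵢ = 1+6+9+2+2+11+5 = 36, with n = 7.
Posterior ∝ λ^4e^(−6λ) · λ^36e^(−7λ) = λ^40e^(−13λ), i.e. Gamma(shape=41, rate=13).
The mode of a Gamma(a, b) with a ≥ 1 (shape–rate) is (a−1)/b = 40/13 ≈ 3.077.

λ̂_MAP = 3.077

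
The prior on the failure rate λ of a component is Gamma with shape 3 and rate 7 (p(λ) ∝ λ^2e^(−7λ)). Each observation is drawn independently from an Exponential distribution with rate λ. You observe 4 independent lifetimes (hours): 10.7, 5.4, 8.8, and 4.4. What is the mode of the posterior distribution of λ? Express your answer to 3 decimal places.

λ̂_MAP = 0.165

The Exponential(rate=λ) likelihood is ∝ λ^n e^(−λΣtᵢ). Here n = 4 and Σtᵢ = 10.7 + 5.4 + 8.8 + 4.4 = 29.3.
Posterior ∝ λ^2e^(−7λ) · λ^4e^(−29.3λ) = λ^6e^(−36.3λ), i.e. Gamma(7, 36.3).
Mode = (a−1)/b = 6/36.3 ≈ 0.165.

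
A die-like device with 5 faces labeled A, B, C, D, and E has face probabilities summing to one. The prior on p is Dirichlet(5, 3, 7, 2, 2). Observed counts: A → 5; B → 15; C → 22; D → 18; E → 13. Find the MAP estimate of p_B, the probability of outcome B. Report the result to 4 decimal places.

MAP estimate of p_B = 0.1954

The posterior is Dirichlet(αᵢ + nᵢ) = Dirichlet(10, 18, 29, 20, 15).
For a Dirichlet(a₁,…,a_K) with all aᵢ > 1, the mode has j-th component (aⱼ − 1)/(Σaᵢ − K).
Here Σaᵢ = 92 and K = 5, so p_B = (18 − 1)/(92 − 5) = 17/87 ≈ 0.1954.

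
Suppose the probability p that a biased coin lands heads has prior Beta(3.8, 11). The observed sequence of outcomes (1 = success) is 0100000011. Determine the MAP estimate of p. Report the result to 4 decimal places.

p̂_MAP = 0.2544

Prior: Beta(3.8, 11).
Data: 3 successes in 10 trials (from the sequence). The binomial likelihood contributes p^3(1−p)^7, so the posterior is Beta(3.8+3, 11+7) = Beta(6.8, 18).
For Beta(a, b) with a, b > 1 the mode is (a−1)/(a+b−2) = 5.8/22.8 ≈ 0.2544.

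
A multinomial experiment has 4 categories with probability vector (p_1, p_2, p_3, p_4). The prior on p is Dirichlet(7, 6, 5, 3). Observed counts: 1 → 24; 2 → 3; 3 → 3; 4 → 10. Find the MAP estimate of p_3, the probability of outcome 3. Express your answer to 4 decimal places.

MAP estimate: 0.1228

The posterior is Dirichlet(αᵢ + nᵢ) = Dirichlet(31, 9, 8, 13).
For a Dirichlet(a₁,…,a_K) with all aᵢ > 1, the mode has j-th component (aⱼ − 1)/(Σaᵢ − K).
Here Σaᵢ = 61 and K = 4, so p_3 = (8 − 1)/(61 − 4) = 7/57 ≈ 0.1228.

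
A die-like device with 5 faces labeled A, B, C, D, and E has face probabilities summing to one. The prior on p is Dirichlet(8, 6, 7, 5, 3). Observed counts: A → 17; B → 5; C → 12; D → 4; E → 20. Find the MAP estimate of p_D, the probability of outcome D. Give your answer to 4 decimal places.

The posterior is Dirichlet(αᵢ + nᵢ) = Dirichlet(25, 11, 19, 9, 23).
For a Dirichlet(a₁,…,a_K) with all aᵢ > 1, the mode has j-th component (aⱼ − 1)/(Σaᵢ − K).
Here Σaᵢ = 87 and K = 5, so p_D = (9 − 1)/(87 − 5) = 8/82 ≈ 0.0976.

MAP estimate of p_D = 0.0976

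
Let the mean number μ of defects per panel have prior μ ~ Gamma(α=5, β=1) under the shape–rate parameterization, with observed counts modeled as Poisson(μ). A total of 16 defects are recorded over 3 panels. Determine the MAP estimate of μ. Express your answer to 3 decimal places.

μ̂_MAP = 5.000

Σxᵢ = 16, n = 3.
Posterior ∝ μ^4e^(−1μ) · μ^16e^(−3μ) = μ^20e^(−4μ), i.e. Gamma(shape=21, rate=4).
The mode of a Gamma(a, b) with a ≥ 1 (shape–rate) is (a−1)/b = 20/4 ≈ 5.000.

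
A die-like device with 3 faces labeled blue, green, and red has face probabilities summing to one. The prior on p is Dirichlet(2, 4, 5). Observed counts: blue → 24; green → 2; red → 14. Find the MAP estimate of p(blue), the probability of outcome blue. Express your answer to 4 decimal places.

The posterior is Dirichlet(αᵢ + nᵢ) = Dirichlet(26, 6, 19).
For a Dirichlet(a₁,…,a_K) with all aᵢ > 1, the mode has j-th component (aⱼ − 1)/(Σaᵢ − K).
Here Σaᵢ = 51 and K = 3, so p(blue) = (26 − 1)/(51 − 3) = 25/48 ≈ 0.5208.

MAP estimate of p(blue) = 0.5208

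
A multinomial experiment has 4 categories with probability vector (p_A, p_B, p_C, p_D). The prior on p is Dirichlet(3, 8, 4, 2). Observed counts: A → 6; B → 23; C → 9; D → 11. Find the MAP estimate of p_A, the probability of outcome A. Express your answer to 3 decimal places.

The posterior is Dirichlet(αᵢ + nᵢ) = Dirichlet(9, 31, 13, 13).
For a Dirichlet(a₁,…,a_K) with all aᵢ > 1, the mode has j-th component (aⱼ − 1)/(Σaᵢ − K).
Here Σaᵢ = 66 and K = 4, so p_A = (9 − 1)/(66 − 4) = 8/62 ≈ 0.129.

MAP estimate of p_A = 0.129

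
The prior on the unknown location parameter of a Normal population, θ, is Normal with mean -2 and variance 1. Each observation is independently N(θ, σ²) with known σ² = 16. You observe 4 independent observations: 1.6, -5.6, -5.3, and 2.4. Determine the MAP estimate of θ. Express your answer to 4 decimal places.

θ̂_MAP = -1.9450

n = 4; x̄ = (1.6 + (-5.6) + (-5.3) + 2.4)/4 = -6.9/4 = -1.725.
For a Normal prior and Normal likelihood with known variance, the posterior is Normal; its mode equals its mean, the precision-weighted average.
Prior precision 1/σ₀² = 1/1 = 1; data precision n/σ² = 4/16 = 0.25.
θ̂ = (1·(-2) + 0.25·(-1.725)) / (1 + 0.25) = (-2.43125)/1.25 = -1.9450.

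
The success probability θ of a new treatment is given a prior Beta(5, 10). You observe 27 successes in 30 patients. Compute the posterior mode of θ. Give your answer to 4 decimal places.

θ̂_MAP = 0.7209

Prior: Beta(5, 10).
Data: 27 successes in 30 trials. The binomial likelihood contributes θ^27(1−θ)^3, so the posterior is Beta(5+27, 10+3) = Beta(32, 13).
For Beta(a, b) with a, b > 1 the mode is (a−1)/(a+b−2) = 31/43 ≈ 0.7209.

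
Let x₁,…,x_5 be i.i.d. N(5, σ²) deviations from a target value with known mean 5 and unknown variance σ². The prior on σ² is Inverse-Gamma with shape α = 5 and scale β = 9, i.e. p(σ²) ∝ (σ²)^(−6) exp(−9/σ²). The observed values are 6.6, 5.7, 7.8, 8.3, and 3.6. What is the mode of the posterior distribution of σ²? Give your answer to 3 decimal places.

Sum of squared deviations about the known mean: SS = (6.6−5)² + (5.7−5)² + (7.8−5)² + (8.3−5)² + (3.6−5)² = 23.74.
The Normal likelihood contributes (σ²)^(−n/2) exp(−SS/(2σ²)), so the posterior is Inverse-Gamma(α + n/2, β + SS/2) = Inverse-Gamma(7.5, 20.87).
The mode of Inverse-Gamma(a, b) is b/(a+1) = 20.87/8.5 ≈ 2.455.

σ̂²_MAP = 2.455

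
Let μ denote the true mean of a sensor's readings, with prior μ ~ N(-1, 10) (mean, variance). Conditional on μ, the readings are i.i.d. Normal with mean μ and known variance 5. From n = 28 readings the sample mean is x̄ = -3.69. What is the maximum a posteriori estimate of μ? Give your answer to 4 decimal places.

μ̂_MAP = -3.6428

n = 28, x̄ = -3.69.
For a Normal prior and Normal likelihood with known variance, the posterior is Normal; its mode equals its mean, the precision-weighted average.
Prior precision 1/σ₀² = 1/10 = 0.1; data precision n/σ² = 28/5 = 5.6.
μ̂ = (0.1·(-1) + 5.6·(-3.69)) / (0.1 + 5.6) = (-20.764)/5.7 = -5191/1425 ≈ -3.6428.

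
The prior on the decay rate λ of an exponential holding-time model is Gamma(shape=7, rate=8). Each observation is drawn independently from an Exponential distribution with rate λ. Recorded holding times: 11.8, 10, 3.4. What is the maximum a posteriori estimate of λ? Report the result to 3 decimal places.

λ̂_MAP = 0.271

The Exponential(rate=λ) likelihood is ∝ λ^n e^(−λΣtᵢ). Here n = 3 and Σtᵢ = 11.8 + 10 + 3.4 = 25.2.
Posterior ∝ λ^6e^(−8λ) · λ^3e^(−25.2λ) = λ^9e^(−33.2λ), i.e. Gamma(10, 33.2).
Mode = (a−1)/b = 9/33.2 ≈ 0.271.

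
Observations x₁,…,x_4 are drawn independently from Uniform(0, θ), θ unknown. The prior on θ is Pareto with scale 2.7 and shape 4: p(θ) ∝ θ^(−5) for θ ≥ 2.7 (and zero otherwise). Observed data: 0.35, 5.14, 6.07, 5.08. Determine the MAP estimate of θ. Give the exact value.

The Uniform(0, θ) likelihood is θ^(−n) for θ ≥ max(xᵢ), zero otherwise. Here max(xᵢ) = 6.07.
Posterior ∝ θ^(−5) · θ^(−4) = θ^(−9) on θ ≥ max(2.7, 6.07) = 6.07.
This density is strictly decreasing in θ, so the posterior mode lies at the lower boundary of the support.

θ̂_MAP = 6.07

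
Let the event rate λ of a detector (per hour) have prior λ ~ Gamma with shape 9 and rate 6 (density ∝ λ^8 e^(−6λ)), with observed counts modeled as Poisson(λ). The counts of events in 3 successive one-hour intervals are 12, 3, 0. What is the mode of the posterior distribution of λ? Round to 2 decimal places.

λ̂_MAP = 2.56

Σxᵢ = 12+3+0 = 15, with n = 3.
Posterior ∝ λ^8e^(−6λ) · λ^15e^(−3λ) = λ^23e^(−9λ), i.e. Gamma(shape=24, rate=9).
The mode of a Gamma(a, b) with a ≥ 1 (shape–rate) is (a−1)/b = 23/9 ≈ 2.56.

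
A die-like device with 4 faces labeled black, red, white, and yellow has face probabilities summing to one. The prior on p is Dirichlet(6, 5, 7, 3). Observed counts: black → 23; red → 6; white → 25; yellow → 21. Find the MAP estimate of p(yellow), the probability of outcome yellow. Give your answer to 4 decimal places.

MAP estimate of p(yellow) = 0.2500

The posterior is Dirichlet(αᵢ + nᵢ) = Dirichlet(29, 11, 32, 24).
For a Dirichlet(a₁,…,a_K) with all aᵢ > 1, the mode has j-th component (aⱼ − 1)/(Σaᵢ − K).
Here Σaᵢ = 96 and K = 4, so p(yellow) = (24 − 1)/(96 − 4) = 23/92 ≈ 0.2500.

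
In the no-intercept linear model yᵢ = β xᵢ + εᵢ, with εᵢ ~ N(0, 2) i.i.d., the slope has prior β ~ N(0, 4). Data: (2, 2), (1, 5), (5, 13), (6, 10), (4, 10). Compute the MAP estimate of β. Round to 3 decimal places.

log p(β | y) = −Σ(yᵢ − βxᵢ)²/(2·2) − β²/(2·4) + const.
Setting the derivative to zero: Σxᵢ(yᵢ − βxᵢ)/2 − β/4 = 0, so β = Σxᵢyᵢ / (Σxᵢ² + σ²/τ²).
Σxᵢyᵢ = 2·2 + 1·5 + 5·13 + 6·10 + 4·10 = 174; Σxᵢ² = 82; σ²/τ² = 0.5.
β̂_MAP = 174 / (82 + 0.5) = 174/82.5 ≈ 2.109.

β̂_MAP = 2.109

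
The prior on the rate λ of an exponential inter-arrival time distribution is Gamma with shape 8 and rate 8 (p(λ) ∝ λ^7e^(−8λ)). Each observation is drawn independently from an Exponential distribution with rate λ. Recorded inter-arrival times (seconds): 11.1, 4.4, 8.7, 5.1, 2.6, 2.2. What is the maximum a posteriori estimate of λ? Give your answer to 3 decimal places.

λ̂_MAP = 0.309

The Exponential(rate=λ) likelihood is ∝ λ^n e^(−λΣtᵢ). Here n = 6 and Σtᵢ = 11.1 + 4.4 + 8.7 + 5.1 + 2.6 + 2.2 = 34.1.
Posterior ∝ λ^7e^(−8λ) · λ^6e^(−34.1λ) = λ^13e^(−42.1λ), i.e. Gamma(14, 42.1).
Mode = (a−1)/b = 13/42.1 ≈ 0.309.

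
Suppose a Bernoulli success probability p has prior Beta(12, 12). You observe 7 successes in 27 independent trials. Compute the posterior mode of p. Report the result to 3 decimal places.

p̂_MAP = 0.367

Prior: Beta(12, 12).
Data: 7 successes in 27 trials. The binomial likelihood contributes p^7(1−p)^20, so the posterior is Beta(12+7, 12+20) = Beta(19, 32).
For Beta(a, b) with a, b > 1 the mode is (a−1)/(a+b−2) = 18/49 ≈ 0.367.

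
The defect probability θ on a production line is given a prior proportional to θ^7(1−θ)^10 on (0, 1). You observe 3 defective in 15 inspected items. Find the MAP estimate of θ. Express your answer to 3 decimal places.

The prior density ∝ θ^7(1−θ)^10 is the kernel of Beta(8, 11).
Data: 3 successes in 15 trials. The binomial likelihood contributes θ^3(1−θ)^12, so the posterior is Beta(8+3, 11+12) = Beta(11, 23).
For Beta(a, b) with a, b > 1 the mode is (a−1)/(a+b−2) = 10/32 ≈ 0.313.

θ̂_MAP = 0.313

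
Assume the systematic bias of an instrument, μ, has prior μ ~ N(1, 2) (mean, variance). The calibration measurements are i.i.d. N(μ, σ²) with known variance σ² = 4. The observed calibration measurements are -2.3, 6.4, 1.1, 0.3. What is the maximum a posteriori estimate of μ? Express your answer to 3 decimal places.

μ̂_MAP = 1.250

n = 4; x̄ = ((-2.3) + 6.4 + 1.1 + 0.3)/4 = 5.5/4 = 1.375.
For a Normal prior and Normal likelihood with known variance, the posterior is Normal; its mode equals its mean, the precision-weighted average.
Prior precision 1/σ₀² = 1/2 = 0.5; data precision n/σ² = 4/4 = 1.
μ̂ = (0.5·1 + 1·1.375) / (0.5 + 1) = 1.875/1.5 = 1.250.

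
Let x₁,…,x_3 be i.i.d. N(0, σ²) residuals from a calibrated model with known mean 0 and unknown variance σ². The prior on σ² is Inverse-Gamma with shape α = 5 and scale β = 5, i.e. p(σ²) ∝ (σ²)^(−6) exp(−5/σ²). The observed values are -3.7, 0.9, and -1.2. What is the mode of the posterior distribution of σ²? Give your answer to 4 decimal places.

Sum of squared deviations about the known mean: SS = (-3.7−0)² + (0.9−0)² + (-1.2−0)² = 15.94.
The Normal likelihood contributes (σ²)^(−n/2) exp(−SS/(2σ²)), so the posterior is Inverse-Gamma(α + n/2, β + SS/2) = Inverse-Gamma(6.5, 12.97).
The mode of Inverse-Gamma(a, b) is b/(a+1) = 12.97/7.5 ≈ 1.7293.

σ̂²_MAP = 1.7293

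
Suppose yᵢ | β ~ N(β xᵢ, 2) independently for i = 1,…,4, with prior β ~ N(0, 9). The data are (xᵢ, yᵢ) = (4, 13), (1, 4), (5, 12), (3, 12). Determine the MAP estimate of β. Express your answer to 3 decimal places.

β̂_MAP = 2.967

log p(β | y) = −Σ(yᵢ − βxᵢ)²/(2·2) − β²/(2·9) + const.
Setting the derivative to zero: Σxᵢ(yᵢ − βxᵢ)/2 − β/9 = 0, so β = Σxᵢyᵢ / (Σxᵢ² + σ²/τ²).
Σxᵢyᵢ = 4·13 + 1·4 + 5·12 + 3·12 = 152; Σxᵢ² = 51; σ²/τ² = 2/9.
β̂_MAP = 152 / (51 + 2/9) = 152/(461/9) = 1368/461 ≈ 2.967.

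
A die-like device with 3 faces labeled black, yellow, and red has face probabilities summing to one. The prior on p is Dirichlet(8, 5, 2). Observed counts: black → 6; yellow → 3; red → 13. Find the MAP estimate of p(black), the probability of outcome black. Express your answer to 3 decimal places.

The posterior is Dirichlet(αᵢ + nᵢ) = Dirichlet(14, 8, 15).
For a Dirichlet(a₁,…,a_K) with all aᵢ > 1, the mode has j-th component (aⱼ − 1)/(Σaᵢ − K).
Here Σaᵢ = 37 and K = 3, so p(black) = (14 − 1)/(37 − 3) = 13/34 ≈ 0.382.

MAP estimate of p(black) = 0.382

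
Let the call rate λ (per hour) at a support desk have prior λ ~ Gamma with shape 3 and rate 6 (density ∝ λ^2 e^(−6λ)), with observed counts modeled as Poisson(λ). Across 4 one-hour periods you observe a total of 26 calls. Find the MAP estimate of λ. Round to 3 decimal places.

λ̂_MAP = 2.800

Σxᵢ = 26, n = 4.
Posterior ∝ λ^2e^(−6λ) · λ^26e^(−4λ) = λ^28e^(−10λ), i.e. Gamma(shape=29, rate=10).
The mode of a Gamma(a, b) with a ≥ 1 (shape–rate) is (a−1)/b = 28/10 ≈ 2.800.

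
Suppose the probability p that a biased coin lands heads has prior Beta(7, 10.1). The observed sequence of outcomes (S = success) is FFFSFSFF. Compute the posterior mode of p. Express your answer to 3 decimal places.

p̂_MAP = 0.346

Prior: Beta(7, 10.1).
Data: 2 successes in 8 trials (from the sequence). The binomial likelihood contributes p^2(1−p)^6, so the posterior is Beta(7+2, 10.1+6) = Beta(9, 16.1).
For Beta(a, b) with a, b > 1 the mode is (a−1)/(a+b−2) = 8/23.1 ≈ 0.346.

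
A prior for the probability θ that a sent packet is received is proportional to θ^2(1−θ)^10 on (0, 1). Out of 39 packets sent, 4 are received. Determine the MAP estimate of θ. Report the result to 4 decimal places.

θ̂_MAP = 0.1176

The prior density ∝ θ^2(1−θ)^10 is the kernel of Beta(3, 11).
Data: 4 successes in 39 trials. The binomial likelihood contributes θ^4(1−θ)^35, so the posterior is Beta(3+4, 11+35) = Beta(7, 46).
For Beta(a, b) with a, b > 1 the mode is (a−1)/(a+b−2) = 6/51 ≈ 0.1176.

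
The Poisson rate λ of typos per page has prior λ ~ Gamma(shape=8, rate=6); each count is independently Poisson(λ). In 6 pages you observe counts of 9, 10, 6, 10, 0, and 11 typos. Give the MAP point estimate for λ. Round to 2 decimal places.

λ̂_MAP = 4.42

Σxᵢ = 9+10+6+10+0+11 = 46, with n = 6.
Posterior ∝ λ^7e^(−6λ) · λ^46e^(−6λ) = λ^53e^(−12λ), i.e. Gamma(shape=54, rate=12).
The mode of a Gamma(a, b) with a ≥ 1 (shape–rate) is (a−1)/b = 53/12 ≈ 4.42.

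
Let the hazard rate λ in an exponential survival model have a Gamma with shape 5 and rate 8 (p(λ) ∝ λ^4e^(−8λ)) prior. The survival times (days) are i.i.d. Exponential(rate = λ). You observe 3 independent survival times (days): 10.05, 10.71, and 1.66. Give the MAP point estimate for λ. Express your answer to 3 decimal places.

λ̂_MAP = 0.230

The Exponential(rate=λ) likelihood is ∝ λ^n e^(−λΣtᵢ). Here n = 3 and Σtᵢ = 10.05 + 10.71 + 1.66 = 22.42.
Posterior ∝ λ^4e^(−8λ) · λ^3e^(−22.42λ) = λ^7e^(−30.42λ), i.e. Gamma(8, 30.42).
Mode = (a−1)/b = 7/30.42 ≈ 0.230.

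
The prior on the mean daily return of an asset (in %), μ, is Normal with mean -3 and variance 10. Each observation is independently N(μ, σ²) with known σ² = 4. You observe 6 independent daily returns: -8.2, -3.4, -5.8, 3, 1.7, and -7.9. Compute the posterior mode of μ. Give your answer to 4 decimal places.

μ̂_MAP = -3.4063

n = 6; x̄ = ((-8.2) + (-3.4) + (-5.8) + 3 + 1.7 + (-7.9))/6 = -20.6/6 = -103/30 ≈ -3.4333.
For a Normal prior and Normal likelihood with known variance, the posterior is Normal; its mode equals its mean, the precision-weighted average.
Prior precision 1/σ₀² = 1/10 = 0.1; data precision n/σ² = 6/4 = 1.5.
μ̂ = (0.1·(-3) + 1.5·(-103/30)) / (0.1 + 1.5) = (-5.45)/1.6 = -3.40625 ≈ -3.4063.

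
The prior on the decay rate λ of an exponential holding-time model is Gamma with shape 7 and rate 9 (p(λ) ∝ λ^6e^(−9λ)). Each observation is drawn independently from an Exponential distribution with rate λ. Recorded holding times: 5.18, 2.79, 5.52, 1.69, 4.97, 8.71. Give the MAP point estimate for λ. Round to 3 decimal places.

λ̂_MAP = 0.317

The Exponential(rate=λ) likelihood is ∝ λ^n e^(−λΣtᵢ). Here n = 6 and Σtᵢ = 5.18 + 2.79 + 5.52 + 1.69 + 4.97 + 8.71 = 28.86.
Posterior ∝ λ^6e^(−9λ) · λ^6e^(−28.86λ) = λ^12e^(−37.86λ), i.e. Gamma(13, 37.86).
Mode = (a−1)/b = 12/37.86 ≈ 0.317.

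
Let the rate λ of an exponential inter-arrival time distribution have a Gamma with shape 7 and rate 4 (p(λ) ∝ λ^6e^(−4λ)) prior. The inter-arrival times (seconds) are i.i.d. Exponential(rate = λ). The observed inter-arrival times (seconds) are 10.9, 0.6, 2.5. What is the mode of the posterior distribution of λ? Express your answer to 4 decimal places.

The Exponential(rate=λ) likelihood is ∝ λ^n e^(−λΣtᵢ). Here n = 3 and Σtᵢ = 10.9 + 0.6 + 2.5 = 14.
Posterior ∝ λ^6e^(−4λ) · λ^3e^(−14λ) = λ^9e^(−18λ), i.e. Gamma(10, 18).
Mode = (a−1)/b = 9/18 ≈ 0.5000.

λ̂_MAP = 0.5000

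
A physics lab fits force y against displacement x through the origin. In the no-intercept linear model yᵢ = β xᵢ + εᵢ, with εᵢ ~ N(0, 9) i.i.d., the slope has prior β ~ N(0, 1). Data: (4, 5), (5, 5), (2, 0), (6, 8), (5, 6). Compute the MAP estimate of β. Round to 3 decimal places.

log p(β | y) = −Σ(yᵢ − βxᵢ)²/(2·9) − β²/(2·1) + const.
Setting the derivative to zero: Σxᵢ(yᵢ − βxᵢ)/9 − β/1 = 0, so β = Σxᵢyᵢ / (Σxᵢ² + σ²/τ²).
Σxᵢyᵢ = 4·5 + 5·5 + 2·0 + 6·8 + 5·6 = 123; Σxᵢ² = 106; σ²/τ² = 9.
β̂_MAP = 123 / (106 + 9) = 123/115 ≈ 1.070.

β̂_MAP = 1.070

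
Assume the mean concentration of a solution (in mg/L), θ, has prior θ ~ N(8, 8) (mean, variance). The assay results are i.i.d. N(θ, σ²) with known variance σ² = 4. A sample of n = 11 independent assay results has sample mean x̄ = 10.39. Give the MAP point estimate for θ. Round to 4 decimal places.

n = 11, x̄ = 10.39.
For a Normal prior and Normal likelihood with known variance, the posterior is Normal; its mode equals its mean, the precision-weighted average.
Prior precision 1/σ₀² = 1/8 = 0.125; data precision n/σ² = 11/4 = 2.75.
θ̂ = (0.125·8 + 2.75·10.39) / (0.125 + 2.75) = 29.5725/2.875 = 11829/1150 ≈ 10.2861.

θ̂_MAP = 10.2861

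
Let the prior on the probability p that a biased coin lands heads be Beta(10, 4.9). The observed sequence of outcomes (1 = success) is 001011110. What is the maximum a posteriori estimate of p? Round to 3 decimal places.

Prior: Beta(10, 4.9).
Data: 5 successes in 9 trials (from the sequence). The binomial likelihood contributes p^5(1−p)^4, so the posterior is Beta(10+5, 4.9+4) = Beta(15, 8.9).
For Beta(a, b) with a, b > 1 the mode is (a−1)/(a+b−2) = 14/21.9 ≈ 0.639.

p̂_MAP = 0.639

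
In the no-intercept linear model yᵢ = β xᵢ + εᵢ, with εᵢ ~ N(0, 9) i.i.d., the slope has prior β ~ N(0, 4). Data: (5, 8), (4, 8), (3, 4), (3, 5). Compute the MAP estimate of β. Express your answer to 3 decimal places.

β̂_MAP = 1.616

log p(β | y) = −Σ(yᵢ − βxᵢ)²/(2·9) − β²/(2·4) + const.
Setting the derivative to zero: Σxᵢ(yᵢ − βxᵢ)/9 − β/4 = 0, so β = Σxᵢyᵢ / (Σxᵢ² + σ²/τ²).
Σxᵢyᵢ = 5·8 + 4·8 + 3·4 + 3·5 = 99; Σxᵢ² = 59; σ²/τ² = 2.25.
β̂_MAP = 99 / (59 + 2.25) = 99/61.25 ≈ 1.616.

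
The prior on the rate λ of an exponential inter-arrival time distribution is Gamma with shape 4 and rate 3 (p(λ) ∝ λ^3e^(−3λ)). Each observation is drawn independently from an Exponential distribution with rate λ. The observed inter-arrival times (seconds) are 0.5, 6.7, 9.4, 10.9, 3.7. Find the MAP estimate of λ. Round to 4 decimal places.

λ̂_MAP = 0.2339

The Exponential(rate=λ) likelihood is ∝ λ^n e^(−λΣtᵢ). Here n = 5 and Σtᵢ = 0.5 + 6.7 + 9.4 + 10.9 + 3.7 = 31.2.
Posterior ∝ λ^3e^(−3λ) · λ^5e^(−31.2λ) = λ^8e^(−34.2λ), i.e. Gamma(9, 34.2).
Mode = (a−1)/b = 8/34.2 ≈ 0.2339.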